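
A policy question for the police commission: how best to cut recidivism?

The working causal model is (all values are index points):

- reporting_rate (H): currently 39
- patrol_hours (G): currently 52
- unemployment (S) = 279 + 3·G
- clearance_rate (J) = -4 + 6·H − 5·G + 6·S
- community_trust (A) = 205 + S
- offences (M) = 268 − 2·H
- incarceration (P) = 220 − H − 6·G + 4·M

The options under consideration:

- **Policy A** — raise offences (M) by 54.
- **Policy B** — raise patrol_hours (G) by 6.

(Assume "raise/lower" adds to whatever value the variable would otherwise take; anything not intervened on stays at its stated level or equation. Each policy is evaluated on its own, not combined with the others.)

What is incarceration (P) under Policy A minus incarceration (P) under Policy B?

Policy A (M + 54):
  H = 39
  G = 52
  M = 268 − 2·39 (+54 from intervention) = 244
  P = 220 − 39 − 6·52 + 4·244 = 845
Policy B (G + 6):
  H = 39
  G = 52 + 6 = 58
  M = 268 − 2·39 = 190
  P = 220 − 39 − 6·58 + 4·190 = 593
P: 845 − 593 = 252

252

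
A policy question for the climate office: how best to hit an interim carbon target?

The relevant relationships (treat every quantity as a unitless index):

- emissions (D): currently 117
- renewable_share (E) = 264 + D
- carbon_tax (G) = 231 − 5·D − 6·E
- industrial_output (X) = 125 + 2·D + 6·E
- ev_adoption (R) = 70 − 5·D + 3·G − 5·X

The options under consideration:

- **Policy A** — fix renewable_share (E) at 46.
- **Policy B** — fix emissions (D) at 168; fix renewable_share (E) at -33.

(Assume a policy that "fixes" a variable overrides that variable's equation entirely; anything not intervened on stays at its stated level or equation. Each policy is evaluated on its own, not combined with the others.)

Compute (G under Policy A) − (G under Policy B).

Policy A (E := 46):
  D = 117
  E = 46
  G = 231 − 5·117 − 6·46 = -630
Policy B (D := 168, E := -33):
  D = 168
  E = -33
  G = 231 − 5·168 − 6·(-33) = -411
G: -630 − (-411) = -219

-219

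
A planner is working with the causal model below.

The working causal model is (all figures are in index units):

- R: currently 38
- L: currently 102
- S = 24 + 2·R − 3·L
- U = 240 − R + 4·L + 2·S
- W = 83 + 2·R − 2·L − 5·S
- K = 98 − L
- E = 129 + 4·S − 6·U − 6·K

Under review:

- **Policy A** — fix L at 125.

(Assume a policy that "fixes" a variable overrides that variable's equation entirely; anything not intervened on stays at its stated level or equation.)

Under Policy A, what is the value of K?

-27

Policy A (L := 125):
  L = 125
  K = 98 − 125 = -27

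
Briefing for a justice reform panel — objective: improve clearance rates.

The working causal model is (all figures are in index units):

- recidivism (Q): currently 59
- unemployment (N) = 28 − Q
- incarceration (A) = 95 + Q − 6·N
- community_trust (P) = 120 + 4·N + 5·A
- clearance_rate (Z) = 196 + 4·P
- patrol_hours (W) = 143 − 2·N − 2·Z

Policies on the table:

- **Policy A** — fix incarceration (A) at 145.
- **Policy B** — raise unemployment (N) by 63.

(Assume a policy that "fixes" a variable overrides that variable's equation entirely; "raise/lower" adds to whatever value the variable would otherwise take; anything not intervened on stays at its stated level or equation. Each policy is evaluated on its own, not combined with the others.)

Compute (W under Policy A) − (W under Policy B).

-5178

Policy A (A := 145):
  Q = 59
  N = 28 − 59 = -31
  A = 145
  P = 120 + 4·(-31) + 5·145 = 721
  Z = 196 + 4·721 = 3080
  W = 143 − 2·(-31) − 2·3080 = -5955
Policy B (N + 63):
  Q = 59
  N = 28 − 59 (+63 from intervention) = 32
  A = 95 + 59 − 6·32 = -38
  P = 120 + 4·32 + 5·(-38) = 58
  Z = 196 + 4·58 = 428
  W = 143 − 2·32 − 2·428 = -777
W: -5955 − (-777) = -5178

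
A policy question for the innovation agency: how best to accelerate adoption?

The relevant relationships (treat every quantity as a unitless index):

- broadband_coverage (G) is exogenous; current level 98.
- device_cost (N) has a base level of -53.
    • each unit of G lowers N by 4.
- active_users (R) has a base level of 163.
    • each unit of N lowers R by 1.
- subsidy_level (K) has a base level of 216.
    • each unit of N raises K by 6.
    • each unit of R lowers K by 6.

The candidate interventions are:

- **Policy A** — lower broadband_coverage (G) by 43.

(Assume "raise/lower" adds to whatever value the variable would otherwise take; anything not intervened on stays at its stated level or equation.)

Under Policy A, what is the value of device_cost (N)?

Policy A (G − 43):
  G = 98 − 43 = 55
  N = -53 − 4·55 = -273

-273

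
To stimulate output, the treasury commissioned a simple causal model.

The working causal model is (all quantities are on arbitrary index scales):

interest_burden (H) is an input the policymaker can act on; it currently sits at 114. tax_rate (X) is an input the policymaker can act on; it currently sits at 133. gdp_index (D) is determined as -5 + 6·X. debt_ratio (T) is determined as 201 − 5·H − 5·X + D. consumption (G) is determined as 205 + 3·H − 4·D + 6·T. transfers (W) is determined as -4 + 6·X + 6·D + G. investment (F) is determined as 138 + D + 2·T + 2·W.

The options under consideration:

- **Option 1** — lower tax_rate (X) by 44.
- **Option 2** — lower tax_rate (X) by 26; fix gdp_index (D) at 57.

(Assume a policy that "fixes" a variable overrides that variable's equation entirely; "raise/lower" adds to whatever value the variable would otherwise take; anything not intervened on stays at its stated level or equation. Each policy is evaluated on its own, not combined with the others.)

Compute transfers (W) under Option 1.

Option 1 (X − 44):
  H = 114
  X = 133 − 44 = 89
  D = -5 + 6·89 = 529
  T = 201 − 5·114 − 5·89 + 529 = -285
  G = 205 + 3·114 − 4·529 + 6·(-285) = -3279
  W = -4 + 6·89 + 6·529 + (-3279) = 425

425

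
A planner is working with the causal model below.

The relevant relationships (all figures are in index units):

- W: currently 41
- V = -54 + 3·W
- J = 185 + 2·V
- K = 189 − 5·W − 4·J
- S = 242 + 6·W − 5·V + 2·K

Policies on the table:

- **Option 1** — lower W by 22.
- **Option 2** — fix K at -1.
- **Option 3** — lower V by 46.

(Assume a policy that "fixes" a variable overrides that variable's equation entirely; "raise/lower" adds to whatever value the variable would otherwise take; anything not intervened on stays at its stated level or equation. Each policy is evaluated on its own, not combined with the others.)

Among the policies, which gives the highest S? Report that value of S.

141

Option 1 (W − 22):
  W = 41 − 22 = 19
  V = -54 + 3·19 = 3
  J = 185 + 2·3 = 191
  K = 189 − 5·19 − 4·191 = -670
  S = 242 + 6·19 − 5·3 + 2·(-670) = -999
Option 2 (K := -1):
  W = 41
  V = -54 + 3·41 = 69
  J = 185 + 2·69 = 323
  K = -1
  S = 242 + 6·41 − 5·69 + 2·(-1) = 141
Option 3 (V − 46):
  W = 41
  V = -54 + 3·41 (−46 from intervention) = 23
  J = 185 + 2·23 = 231
  K = 189 − 5·41 − 4·231 = -940
  S = 242 + 6·41 − 5·23 + 2·(-940) = -1507
Comparing — Option 1: S=-999, Option 2: S=141, Option 3: S=-1507. Highest is 141 (Option 2).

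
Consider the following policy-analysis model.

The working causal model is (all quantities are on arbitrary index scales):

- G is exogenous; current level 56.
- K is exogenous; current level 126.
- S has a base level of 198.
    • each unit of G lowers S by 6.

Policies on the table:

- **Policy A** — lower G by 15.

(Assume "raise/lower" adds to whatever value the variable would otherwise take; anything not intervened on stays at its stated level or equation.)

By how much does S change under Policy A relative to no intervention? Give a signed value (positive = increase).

90

Baseline:
  G = 56
  S = 198 − 6·56 = -138
Policy A (G − 15):
  G = 56 − 15 = 41
  S = 198 − 6·41 = -48
Change in S: -48 − (-138) = 90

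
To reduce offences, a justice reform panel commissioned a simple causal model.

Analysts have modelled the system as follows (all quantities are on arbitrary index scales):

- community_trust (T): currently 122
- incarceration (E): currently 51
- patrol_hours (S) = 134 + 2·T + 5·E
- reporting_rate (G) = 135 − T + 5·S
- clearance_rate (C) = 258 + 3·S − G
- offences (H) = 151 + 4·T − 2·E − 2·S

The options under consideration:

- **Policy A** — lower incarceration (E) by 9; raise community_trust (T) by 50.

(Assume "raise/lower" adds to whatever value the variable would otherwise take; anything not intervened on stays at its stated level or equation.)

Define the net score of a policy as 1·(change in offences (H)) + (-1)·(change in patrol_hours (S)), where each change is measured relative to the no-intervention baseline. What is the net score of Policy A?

Baseline:
  T = 122
  E = 51
  S = 134 + 2·122 + 5·51 = 633
  H = 151 + 4·122 − 2·51 − 2·633 = -729
Policy A (E − 9, T + 50):
  T = 122 + 50 = 172
  E = 51 − 9 = 42
  S = 134 + 2·172 + 5·42 = 688
  H = 151 + 4·172 − 2·42 − 2·688 = -621
ΔH = -621 − (-729) = 108; ΔS = 688 − 633 = 55
Score = 1·108 + (-1)·55 = 53

53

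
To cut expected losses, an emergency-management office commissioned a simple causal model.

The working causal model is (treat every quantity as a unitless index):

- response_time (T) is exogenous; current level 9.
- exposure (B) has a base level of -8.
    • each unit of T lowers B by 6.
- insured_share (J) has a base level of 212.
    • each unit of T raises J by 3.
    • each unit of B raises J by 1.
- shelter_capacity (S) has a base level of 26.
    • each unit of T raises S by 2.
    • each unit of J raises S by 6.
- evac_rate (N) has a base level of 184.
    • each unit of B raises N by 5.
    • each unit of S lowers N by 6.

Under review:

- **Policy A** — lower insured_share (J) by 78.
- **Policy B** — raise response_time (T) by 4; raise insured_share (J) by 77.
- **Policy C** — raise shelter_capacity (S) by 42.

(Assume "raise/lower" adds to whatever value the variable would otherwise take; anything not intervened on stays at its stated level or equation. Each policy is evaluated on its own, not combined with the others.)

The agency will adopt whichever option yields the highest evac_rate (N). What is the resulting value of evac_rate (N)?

-3954

Policy A (J − 78):
  T = 9
  B = -8 − 6·9 = -62
  J = 212 + 3·9 + (-62) (−78 from intervention) = 99
  S = 26 + 2·9 + 6·99 = 638
  N = 184 + 5·(-62) − 6·638 = -3954
Policy B (T + 4, J + 77):
  T = 9 + 4 = 13
  B = -8 − 6·13 = -86
  J = 212 + 3·13 + (-86) (+77 from intervention) = 242
  S = 26 + 2·13 + 6·242 = 1504
  N = 184 + 5·(-86) − 6·1504 = -9270
Policy C (S + 42):
  T = 9
  B = -8 − 6·9 = -62
  J = 212 + 3·9 + (-62) = 177
  S = 26 + 2·9 + 6·177 (+42 from intervention) = 1148
  N = 184 + 5·(-62) − 6·1148 = -7014
Comparing — Policy A: N=-3954, Policy B: N=-9270, Policy C: N=-7014. Highest is -3954 (Policy A).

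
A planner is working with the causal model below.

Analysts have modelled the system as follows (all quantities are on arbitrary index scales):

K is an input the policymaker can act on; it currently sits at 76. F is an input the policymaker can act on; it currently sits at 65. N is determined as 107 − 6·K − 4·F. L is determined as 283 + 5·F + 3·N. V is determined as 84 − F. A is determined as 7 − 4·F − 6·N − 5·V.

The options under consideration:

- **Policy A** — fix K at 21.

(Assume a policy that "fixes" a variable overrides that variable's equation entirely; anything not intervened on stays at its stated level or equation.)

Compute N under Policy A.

Policy A (K := 21):
  K = 21
  F = 65
  N = 107 − 6·21 − 4·65 = -279

-279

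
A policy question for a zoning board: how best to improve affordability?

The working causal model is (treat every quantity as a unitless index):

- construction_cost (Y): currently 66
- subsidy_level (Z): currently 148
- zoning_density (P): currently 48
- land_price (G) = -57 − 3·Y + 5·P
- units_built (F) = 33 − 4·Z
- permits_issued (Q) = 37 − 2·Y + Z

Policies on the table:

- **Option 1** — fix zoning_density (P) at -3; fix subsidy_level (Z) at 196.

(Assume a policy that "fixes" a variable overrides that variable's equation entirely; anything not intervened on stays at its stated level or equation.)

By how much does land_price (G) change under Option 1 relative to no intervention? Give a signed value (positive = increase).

-255

Baseline:
  Y = 66
  P = 48
  G = -57 − 3·66 + 5·48 = -15
Option 1 (P := -3, Z := 196):
  Y = 66
  P = -3
  G = -57 − 3·66 + 5·(-3) = -270
Change in G: -270 − (-15) = -255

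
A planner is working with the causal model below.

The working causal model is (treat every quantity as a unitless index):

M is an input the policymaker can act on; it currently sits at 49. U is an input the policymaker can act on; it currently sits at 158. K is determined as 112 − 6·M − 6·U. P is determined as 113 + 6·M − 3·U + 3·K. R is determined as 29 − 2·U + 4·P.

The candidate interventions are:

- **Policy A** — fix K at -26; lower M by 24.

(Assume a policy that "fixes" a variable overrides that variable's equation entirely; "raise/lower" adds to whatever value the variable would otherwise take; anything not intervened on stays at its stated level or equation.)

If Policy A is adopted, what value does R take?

-1443

Policy A (K := -26, M − 24):
  M = 49 − 24 = 25
  U = 158
  K = -26
  P = 113 + 6·25 − 3·158 + 3·(-26) = -289
  R = 29 − 2·158 + 4·(-289) = -1443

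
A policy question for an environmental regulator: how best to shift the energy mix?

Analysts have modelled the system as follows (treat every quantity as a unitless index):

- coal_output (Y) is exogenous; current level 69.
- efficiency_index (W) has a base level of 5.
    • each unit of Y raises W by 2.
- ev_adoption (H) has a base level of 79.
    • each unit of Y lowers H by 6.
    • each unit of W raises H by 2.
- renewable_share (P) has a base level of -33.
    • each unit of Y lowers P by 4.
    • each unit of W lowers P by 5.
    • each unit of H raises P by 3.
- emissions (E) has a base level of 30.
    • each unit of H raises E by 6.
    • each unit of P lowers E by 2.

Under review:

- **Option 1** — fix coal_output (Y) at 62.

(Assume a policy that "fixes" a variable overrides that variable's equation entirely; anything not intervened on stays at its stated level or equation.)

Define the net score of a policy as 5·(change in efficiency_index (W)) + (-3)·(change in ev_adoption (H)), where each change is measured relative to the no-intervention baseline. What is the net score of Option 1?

Baseline:
  Y = 69
  W = 5 + 2·69 = 143
  H = 79 − 6·69 + 2·143 = -49
Option 1 (Y := 62):
  Y = 62
  W = 5 + 2·62 = 129
  H = 79 − 6·62 + 2·129 = -35
ΔW = 129 − 143 = -14; ΔH = -35 − (-49) = 14
Score = 5·(-14) + (-3)·14 = -112

-112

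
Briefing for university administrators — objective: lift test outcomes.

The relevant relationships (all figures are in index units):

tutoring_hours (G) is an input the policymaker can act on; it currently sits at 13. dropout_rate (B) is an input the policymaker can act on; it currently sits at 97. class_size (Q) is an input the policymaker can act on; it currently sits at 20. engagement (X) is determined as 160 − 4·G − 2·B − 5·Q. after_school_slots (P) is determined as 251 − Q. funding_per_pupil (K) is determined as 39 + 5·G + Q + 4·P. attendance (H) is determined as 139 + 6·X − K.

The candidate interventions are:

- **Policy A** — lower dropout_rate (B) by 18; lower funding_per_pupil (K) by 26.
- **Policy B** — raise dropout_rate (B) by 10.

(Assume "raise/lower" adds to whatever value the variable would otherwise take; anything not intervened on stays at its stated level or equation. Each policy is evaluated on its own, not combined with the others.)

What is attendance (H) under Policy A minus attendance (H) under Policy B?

Policy A (B − 18, K − 26):
  G = 13
  B = 97 − 18 = 79
  Q = 20
  X = 160 − 4·13 − 2·79 − 5·20 = -150
  P = 251 − 20 = 231
  K = 39 + 5·13 + 20 + 4·231 (−26 from intervention) = 1022
  H = 139 + 6·(-150) − 1022 = -1783
Policy B (B + 10):
  G = 13
  B = 97 + 10 = 107
  Q = 20
  X = 160 − 4·13 − 2·107 − 5·20 = -206
  P = 251 − 20 = 231
  K = 39 + 5·13 + 20 + 4·231 = 1048
  H = 139 + 6·(-206) − 1048 = -2145
H: -1783 − (-2145) = 362

362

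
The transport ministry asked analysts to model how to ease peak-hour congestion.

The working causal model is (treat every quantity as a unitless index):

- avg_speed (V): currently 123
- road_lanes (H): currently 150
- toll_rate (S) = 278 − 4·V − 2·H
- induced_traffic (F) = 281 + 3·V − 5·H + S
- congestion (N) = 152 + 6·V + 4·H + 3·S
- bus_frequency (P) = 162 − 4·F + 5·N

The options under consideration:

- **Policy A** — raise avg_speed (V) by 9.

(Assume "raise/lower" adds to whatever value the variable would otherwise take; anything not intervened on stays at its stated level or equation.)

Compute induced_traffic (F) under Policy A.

Policy A (V + 9):
  V = 123 + 9 = 132
  H = 150
  S = 278 − 4·132 − 2·150 = -550
  F = 281 + 3·132 − 5·150 + (-550) = -623

-623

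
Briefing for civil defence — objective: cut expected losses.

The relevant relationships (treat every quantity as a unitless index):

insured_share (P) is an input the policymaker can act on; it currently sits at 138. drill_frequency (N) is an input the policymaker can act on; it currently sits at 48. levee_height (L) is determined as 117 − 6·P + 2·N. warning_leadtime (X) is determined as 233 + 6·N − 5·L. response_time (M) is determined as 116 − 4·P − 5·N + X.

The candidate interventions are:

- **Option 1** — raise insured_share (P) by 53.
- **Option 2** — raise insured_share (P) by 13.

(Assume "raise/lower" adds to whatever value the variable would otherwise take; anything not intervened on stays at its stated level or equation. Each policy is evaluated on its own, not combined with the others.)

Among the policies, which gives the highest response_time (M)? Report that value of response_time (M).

Option 1 (P + 53):
  P = 138 + 53 = 191
  N = 48
  L = 117 − 6·191 + 2·48 = -933
  X = 233 + 6·48 − 5·(-933) = 5186
  M = 116 − 4·191 − 5·48 + 5186 = 4298
Option 2 (P + 13):
  P = 138 + 13 = 151
  N = 48
  L = 117 − 6·151 + 2·48 = -693
  X = 233 + 6·48 − 5·(-693) = 3986
  M = 116 − 4·151 − 5·48 + 3986 = 3258
Comparing — Option 1: M=4298, Option 2: M=3258. Highest is 4298 (Option 1).

4298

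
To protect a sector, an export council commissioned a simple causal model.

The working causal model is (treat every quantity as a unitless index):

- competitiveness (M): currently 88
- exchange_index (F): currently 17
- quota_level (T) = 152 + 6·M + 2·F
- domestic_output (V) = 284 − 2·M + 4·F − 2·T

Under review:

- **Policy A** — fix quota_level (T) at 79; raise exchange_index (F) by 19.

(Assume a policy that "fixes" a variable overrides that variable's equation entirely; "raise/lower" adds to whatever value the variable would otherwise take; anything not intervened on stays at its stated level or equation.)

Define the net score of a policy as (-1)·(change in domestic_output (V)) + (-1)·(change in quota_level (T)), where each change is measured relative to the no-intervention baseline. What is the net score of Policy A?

Baseline:
  M = 88
  F = 17
  T = 152 + 6·88 + 2·17 = 714
  V = 284 − 2·88 + 4·17 − 2·714 = -1252
Policy A (T := 79, F + 19):
  M = 88
  F = 17 + 19 = 36
  T = 79
  V = 284 − 2·88 + 4·36 − 2·79 = 94
ΔV = 94 − (-1252) = 1346; ΔT = 79 − 714 = -635
Score = (-1)·1346 + (-1)·(-635) = -711

-711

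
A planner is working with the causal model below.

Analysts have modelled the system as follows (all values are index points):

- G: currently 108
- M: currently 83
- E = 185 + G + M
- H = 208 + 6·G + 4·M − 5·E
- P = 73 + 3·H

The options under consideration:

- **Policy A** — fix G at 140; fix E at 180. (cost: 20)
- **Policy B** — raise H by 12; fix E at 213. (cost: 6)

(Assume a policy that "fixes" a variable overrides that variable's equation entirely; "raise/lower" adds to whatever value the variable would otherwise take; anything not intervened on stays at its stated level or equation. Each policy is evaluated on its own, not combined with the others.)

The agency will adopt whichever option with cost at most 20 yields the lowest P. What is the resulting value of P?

Policy A (G := 140, E := 180):
  G = 140
  M = 83
  E = 180
  H = 208 + 6·140 + 4·83 − 5·180 = 480
  P = 73 + 3·480 = 1513
Policy B (H + 12, E := 213):
  G = 108
  M = 83
  E = 213
  H = 208 + 6·108 + 4·83 − 5·213 (+12 from intervention) = 135
  P = 73 + 3·135 = 478
Comparing — Policy A: P=1513, Policy B: P=478. Lowest is 478 (Policy B).

478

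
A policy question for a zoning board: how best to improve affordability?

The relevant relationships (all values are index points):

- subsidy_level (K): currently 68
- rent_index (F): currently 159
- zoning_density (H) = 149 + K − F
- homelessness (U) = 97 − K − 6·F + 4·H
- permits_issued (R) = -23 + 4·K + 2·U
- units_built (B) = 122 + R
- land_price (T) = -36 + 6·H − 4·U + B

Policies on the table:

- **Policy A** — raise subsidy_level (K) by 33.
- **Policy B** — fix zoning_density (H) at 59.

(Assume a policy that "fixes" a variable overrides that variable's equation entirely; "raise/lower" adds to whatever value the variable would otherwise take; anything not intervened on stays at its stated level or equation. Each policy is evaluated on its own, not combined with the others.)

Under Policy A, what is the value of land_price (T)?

Policy A (K + 33):
  K = 68 + 33 = 101
  F = 159
  H = 149 + 101 − 159 = 91
  U = 97 − 101 − 6·159 + 4·91 = -594
  R = -23 + 4·101 + 2·(-594) = -807
  B = 122 + (-807) = -685
  T = -36 + 6·91 − 4·(-594) + (-685) = 2201

2201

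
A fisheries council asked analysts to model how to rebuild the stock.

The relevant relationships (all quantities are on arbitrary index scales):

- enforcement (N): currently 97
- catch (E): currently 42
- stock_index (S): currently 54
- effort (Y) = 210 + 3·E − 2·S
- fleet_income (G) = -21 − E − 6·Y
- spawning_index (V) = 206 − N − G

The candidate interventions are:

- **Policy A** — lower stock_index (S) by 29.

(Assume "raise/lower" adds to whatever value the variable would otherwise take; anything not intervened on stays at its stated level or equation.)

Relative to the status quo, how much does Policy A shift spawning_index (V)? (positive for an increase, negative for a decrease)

Baseline:
  N = 97
  E = 42
  S = 54
  Y = 210 + 3·42 − 2·54 = 228
  G = -21 − 42 − 6·228 = -1431
  V = 206 − 97 − (-1431) = 1540
Policy A (S − 29):
  N = 97
  E = 42
  S = 54 − 29 = 25
  Y = 210 + 3·42 − 2·25 = 286
  G = -21 − 42 − 6·286 = -1779
  V = 206 − 97 − (-1779) = 1888
Change in V: 1888 − 1540 = 348

348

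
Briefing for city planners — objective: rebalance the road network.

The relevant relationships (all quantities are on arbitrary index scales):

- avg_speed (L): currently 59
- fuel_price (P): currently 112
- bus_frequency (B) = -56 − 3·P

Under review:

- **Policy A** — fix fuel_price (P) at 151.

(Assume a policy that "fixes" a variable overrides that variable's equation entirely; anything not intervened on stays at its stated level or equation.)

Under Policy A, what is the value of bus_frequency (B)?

Policy A (P := 151):
  P = 151
  B = -56 − 3·151 = -509

-509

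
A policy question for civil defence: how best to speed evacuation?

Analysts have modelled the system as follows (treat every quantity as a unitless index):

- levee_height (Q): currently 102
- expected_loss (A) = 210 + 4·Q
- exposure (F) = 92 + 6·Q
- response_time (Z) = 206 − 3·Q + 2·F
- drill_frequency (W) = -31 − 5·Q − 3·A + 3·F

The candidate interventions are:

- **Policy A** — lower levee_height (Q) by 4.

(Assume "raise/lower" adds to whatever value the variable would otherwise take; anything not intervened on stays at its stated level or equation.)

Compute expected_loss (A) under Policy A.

602

Policy A (Q − 4):
  Q = 102 − 4 = 98
  A = 210 + 4·98 = 602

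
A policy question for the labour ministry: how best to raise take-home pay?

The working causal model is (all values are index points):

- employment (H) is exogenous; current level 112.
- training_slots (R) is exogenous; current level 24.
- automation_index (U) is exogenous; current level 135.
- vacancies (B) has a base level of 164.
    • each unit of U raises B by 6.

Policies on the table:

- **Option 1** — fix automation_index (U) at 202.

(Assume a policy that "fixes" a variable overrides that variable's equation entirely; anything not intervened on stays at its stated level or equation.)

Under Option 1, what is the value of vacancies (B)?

1376

Option 1 (U := 202):
  U = 202
  B = 164 + 6·202 = 1376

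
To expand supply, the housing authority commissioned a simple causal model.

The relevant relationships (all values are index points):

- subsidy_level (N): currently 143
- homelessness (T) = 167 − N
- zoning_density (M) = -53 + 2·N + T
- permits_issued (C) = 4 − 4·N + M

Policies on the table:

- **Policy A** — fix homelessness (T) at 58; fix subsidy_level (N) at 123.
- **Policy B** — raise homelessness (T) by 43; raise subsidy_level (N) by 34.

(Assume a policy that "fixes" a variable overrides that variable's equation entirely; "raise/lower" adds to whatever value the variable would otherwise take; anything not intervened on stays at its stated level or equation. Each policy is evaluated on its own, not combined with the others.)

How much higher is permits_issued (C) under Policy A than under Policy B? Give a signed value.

Policy A (T := 58, N := 123):
  N = 123
  T = 58
  M = -53 + 2·123 + 58 = 251
  C = 4 − 4·123 + 251 = -237
Policy B (T + 43, N + 34):
  N = 143 + 34 = 177
  T = 167 − 177 (+43 from intervention) = 33
  M = -53 + 2·177 + 33 = 334
  C = 4 − 4·177 + 334 = -370
C: -237 − (-370) = 133

133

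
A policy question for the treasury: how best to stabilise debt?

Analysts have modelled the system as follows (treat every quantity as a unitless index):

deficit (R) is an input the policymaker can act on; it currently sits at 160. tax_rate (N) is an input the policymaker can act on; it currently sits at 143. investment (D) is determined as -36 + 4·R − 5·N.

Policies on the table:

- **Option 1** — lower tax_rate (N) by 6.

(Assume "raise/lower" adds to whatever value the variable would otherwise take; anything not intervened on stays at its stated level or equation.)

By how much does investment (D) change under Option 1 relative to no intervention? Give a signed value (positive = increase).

30

Baseline:
  R = 160
  N = 143
  D = -36 + 4·160 − 5·143 = -111
Option 1 (N − 6):
  R = 160
  N = 143 − 6 = 137
  D = -36 + 4·160 − 5·137 = -81
Change in D: -81 − (-111) = 30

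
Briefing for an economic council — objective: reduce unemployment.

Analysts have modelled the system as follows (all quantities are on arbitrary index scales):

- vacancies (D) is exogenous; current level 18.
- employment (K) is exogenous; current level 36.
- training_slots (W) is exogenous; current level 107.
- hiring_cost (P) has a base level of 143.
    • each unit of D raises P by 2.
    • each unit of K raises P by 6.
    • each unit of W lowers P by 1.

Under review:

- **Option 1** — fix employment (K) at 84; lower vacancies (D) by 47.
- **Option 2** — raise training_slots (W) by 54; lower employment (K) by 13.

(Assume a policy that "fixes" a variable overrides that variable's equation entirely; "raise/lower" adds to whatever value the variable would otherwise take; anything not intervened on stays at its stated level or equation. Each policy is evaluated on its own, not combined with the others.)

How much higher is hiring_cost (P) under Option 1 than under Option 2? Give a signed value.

Option 1 (K := 84, D − 47):
  D = 18 − 47 = -29
  K = 84
  W = 107
  P = 143 + 2·(-29) + 6·84 − 107 = 482
Option 2 (W + 54, K − 13):
  D = 18
  K = 36 − 13 = 23
  W = 107 + 54 = 161
  P = 143 + 2·18 + 6·23 − 161 = 156
P: 482 − 156 = 326

326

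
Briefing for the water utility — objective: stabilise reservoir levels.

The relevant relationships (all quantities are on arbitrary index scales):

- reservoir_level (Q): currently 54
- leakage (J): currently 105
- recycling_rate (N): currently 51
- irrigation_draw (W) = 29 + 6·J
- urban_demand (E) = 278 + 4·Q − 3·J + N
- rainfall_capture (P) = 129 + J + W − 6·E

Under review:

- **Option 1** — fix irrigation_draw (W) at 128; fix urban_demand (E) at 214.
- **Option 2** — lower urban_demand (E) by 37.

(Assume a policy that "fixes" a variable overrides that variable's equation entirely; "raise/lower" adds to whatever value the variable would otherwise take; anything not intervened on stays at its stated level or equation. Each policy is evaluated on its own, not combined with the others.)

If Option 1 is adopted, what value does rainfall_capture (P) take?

Option 1 (W := 128, E := 214):
  Q = 54
  J = 105
  N = 51
  W = 128
  E = 214
  P = 129 + 105 + 128 − 6·214 = -922

-922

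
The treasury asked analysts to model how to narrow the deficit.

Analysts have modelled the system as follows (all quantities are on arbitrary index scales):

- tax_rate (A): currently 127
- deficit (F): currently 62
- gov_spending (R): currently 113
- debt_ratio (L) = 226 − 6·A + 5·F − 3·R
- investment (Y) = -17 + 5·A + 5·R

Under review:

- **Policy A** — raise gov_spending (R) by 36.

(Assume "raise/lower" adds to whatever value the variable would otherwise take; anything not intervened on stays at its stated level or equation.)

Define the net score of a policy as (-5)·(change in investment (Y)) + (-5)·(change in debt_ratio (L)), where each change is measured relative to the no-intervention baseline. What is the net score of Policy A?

-360

Baseline:
  A = 127
  F = 62
  R = 113
  L = 226 − 6·127 + 5·62 − 3·113 = -565
  Y = -17 + 5·127 + 5·113 = 1183
Policy A (R + 36):
  A = 127
  F = 62
  R = 113 + 36 = 149
  L = 226 − 6·127 + 5·62 − 3·149 = -673
  Y = -17 + 5·127 + 5·149 = 1363
ΔY = 1363 − 1183 = 180; ΔL = -673 − (-565) = -108
Score = (-5)·180 + (-5)·(-108) = -360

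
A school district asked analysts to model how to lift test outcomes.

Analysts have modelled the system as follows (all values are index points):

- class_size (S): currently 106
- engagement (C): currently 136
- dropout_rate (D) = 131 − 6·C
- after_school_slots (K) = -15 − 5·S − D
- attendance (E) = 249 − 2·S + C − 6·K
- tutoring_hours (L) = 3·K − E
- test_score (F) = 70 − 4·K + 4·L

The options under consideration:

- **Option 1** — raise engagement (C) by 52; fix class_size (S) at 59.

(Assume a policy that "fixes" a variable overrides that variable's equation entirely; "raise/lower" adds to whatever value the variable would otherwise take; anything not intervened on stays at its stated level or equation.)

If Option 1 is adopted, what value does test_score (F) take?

Option 1 (C + 52, S := 59):
  S = 59
  C = 136 + 52 = 188
  D = 131 − 6·188 = -997
  K = -15 − 5·59 − (-997) = 687
  E = 249 − 2·59 + 188 − 6·687 = -3803
  L = 0 + 3·687 − (-3803) = 5864
  F = 70 − 4·687 + 4·5864 = 20778

20778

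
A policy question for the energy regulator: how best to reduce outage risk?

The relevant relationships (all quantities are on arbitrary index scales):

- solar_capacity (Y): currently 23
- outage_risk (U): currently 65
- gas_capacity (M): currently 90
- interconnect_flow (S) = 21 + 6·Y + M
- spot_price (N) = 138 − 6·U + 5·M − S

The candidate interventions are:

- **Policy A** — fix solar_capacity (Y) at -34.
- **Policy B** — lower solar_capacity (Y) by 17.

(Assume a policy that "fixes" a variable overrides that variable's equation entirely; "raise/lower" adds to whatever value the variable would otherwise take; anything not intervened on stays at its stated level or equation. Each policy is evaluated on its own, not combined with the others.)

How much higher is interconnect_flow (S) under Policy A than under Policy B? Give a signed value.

-240

Policy A (Y := -34):
  Y = -34
  M = 90
  S = 21 + 6·(-34) + 90 = -93
Policy B (Y − 17):
  Y = 23 − 17 = 6
  M = 90
  S = 21 + 6·6 + 90 = 147
S: -93 − 147 = -240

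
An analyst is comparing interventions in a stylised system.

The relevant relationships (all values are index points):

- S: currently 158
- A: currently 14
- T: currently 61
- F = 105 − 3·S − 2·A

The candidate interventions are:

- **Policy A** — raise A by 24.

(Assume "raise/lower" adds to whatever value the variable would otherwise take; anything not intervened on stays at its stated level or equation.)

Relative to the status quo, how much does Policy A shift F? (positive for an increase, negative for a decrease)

-48

Baseline:
  S = 158
  A = 14
  F = 105 − 3·158 − 2·14 = -397
Policy A (A + 24):
  S = 158
  A = 14 + 24 = 38
  F = 105 − 3·158 − 2·38 = -445
Change in F: -445 − (-397) = -48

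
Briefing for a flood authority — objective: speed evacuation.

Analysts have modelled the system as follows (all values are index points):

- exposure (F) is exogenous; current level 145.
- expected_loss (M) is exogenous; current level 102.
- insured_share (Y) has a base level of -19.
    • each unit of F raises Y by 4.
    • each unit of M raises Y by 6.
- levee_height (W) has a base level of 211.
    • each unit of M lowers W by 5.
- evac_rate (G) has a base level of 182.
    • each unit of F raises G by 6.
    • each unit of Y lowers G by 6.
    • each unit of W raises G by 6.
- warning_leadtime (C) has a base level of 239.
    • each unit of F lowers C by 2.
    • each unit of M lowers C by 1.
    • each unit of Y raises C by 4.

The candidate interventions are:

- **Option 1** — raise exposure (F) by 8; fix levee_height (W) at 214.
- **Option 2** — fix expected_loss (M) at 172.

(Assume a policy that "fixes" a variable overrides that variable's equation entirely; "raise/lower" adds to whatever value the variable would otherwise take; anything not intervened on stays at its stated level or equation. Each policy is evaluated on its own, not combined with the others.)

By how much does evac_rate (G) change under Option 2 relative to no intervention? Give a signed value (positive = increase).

-4620

Baseline:
  F = 145
  M = 102
  Y = -19 + 4·145 + 6·102 = 1173
  W = 211 − 5·102 = -299
  G = 182 + 6·145 − 6·1173 + 6·(-299) = -7780
Option 2 (M := 172):
  F = 145
  M = 172
  Y = -19 + 4·145 + 6·172 = 1593
  W = 211 − 5·172 = -649
  G = 182 + 6·145 − 6·1593 + 6·(-649) = -12400
Change in G: -12400 − (-7780) = -4620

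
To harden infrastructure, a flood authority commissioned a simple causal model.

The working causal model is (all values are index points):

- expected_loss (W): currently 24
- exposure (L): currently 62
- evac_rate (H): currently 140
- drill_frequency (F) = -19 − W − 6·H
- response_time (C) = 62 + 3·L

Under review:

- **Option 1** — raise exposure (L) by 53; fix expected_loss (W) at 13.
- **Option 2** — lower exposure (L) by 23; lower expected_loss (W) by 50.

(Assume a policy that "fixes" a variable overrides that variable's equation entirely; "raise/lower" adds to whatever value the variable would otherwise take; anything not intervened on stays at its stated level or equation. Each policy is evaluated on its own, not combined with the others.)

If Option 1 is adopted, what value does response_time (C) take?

407

Option 1 (L + 53, W := 13):
  L = 62 + 53 = 115
  C = 62 + 3·115 = 407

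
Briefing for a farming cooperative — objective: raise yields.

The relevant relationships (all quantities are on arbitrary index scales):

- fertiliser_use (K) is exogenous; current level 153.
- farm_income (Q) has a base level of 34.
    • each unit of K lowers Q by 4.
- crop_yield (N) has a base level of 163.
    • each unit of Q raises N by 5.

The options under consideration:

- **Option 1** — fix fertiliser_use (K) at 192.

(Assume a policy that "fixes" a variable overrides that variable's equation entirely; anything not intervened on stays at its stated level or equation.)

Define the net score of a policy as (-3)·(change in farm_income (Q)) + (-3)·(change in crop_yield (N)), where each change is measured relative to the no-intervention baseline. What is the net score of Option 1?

Baseline:
  K = 153
  Q = 34 − 4·153 = -578
  N = 163 + 5·(-578) = -2727
Option 1 (K := 192):
  K = 192
  Q = 34 − 4·192 = -734
  N = 163 + 5·(-734) = -3507
ΔQ = -734 − (-578) = -156; ΔN = -3507 − (-2727) = -780
Score = (-3)·(-156) + (-3)·(-780) = 2808

2808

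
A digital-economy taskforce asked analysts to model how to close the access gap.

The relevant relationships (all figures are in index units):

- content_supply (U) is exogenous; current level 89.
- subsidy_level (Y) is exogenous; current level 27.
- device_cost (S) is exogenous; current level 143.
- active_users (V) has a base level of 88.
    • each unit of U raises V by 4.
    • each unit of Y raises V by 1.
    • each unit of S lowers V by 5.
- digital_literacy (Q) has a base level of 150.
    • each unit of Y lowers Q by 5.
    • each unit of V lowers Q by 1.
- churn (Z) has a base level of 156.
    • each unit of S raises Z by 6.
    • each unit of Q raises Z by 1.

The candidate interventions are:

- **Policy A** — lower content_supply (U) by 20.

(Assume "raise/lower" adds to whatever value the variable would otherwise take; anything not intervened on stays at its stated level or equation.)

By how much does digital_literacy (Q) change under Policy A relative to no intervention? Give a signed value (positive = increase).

80

Baseline:
  U = 89
  Y = 27
  S = 143
  V = 88 + 4·89 + 27 − 5·143 = -244
  Q = 150 − 5·27 − (-244) = 259
Policy A (U − 20):
  U = 89 − 20 = 69
  Y = 27
  S = 143
  V = 88 + 4·69 + 27 − 5·143 = -324
  Q = 150 − 5·27 − (-324) = 339
Change in Q: 339 − 259 = 80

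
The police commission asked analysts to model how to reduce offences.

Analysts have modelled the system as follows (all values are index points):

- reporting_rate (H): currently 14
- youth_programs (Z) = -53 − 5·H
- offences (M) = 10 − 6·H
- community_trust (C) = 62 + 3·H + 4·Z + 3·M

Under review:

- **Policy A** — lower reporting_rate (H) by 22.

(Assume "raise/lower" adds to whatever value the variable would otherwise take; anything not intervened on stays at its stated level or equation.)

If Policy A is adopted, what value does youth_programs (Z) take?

-13

Policy A (H − 22):
  H = 14 − 22 = -8
  Z = -53 − 5·(-8) = -13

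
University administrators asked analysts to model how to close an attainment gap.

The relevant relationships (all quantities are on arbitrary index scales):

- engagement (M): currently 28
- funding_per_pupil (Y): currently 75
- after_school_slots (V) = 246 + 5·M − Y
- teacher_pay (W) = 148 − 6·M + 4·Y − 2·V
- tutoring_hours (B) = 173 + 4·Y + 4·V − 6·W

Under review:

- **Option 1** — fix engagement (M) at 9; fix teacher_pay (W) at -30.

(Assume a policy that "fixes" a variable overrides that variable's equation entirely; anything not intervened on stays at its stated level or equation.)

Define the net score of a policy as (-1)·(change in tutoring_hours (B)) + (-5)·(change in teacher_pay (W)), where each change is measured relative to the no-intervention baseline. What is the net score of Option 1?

692

Baseline:
  M = 28
  Y = 75
  V = 246 + 5·28 − 75 = 311
  W = 148 − 6·28 + 4·75 − 2·311 = -342
  B = 173 + 4·75 + 4·311 − 6·(-342) = 3769
Option 1 (M := 9, W := -30):
  M = 9
  Y = 75
  V = 246 + 5·9 − 75 = 216
  W = -30
  B = 173 + 4·75 + 4·216 − 6·(-30) = 1517
ΔB = 1517 − 3769 = -2252; ΔW = -30 − (-342) = 312
Score = (-1)·(-2252) + (-5)·312 = 692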